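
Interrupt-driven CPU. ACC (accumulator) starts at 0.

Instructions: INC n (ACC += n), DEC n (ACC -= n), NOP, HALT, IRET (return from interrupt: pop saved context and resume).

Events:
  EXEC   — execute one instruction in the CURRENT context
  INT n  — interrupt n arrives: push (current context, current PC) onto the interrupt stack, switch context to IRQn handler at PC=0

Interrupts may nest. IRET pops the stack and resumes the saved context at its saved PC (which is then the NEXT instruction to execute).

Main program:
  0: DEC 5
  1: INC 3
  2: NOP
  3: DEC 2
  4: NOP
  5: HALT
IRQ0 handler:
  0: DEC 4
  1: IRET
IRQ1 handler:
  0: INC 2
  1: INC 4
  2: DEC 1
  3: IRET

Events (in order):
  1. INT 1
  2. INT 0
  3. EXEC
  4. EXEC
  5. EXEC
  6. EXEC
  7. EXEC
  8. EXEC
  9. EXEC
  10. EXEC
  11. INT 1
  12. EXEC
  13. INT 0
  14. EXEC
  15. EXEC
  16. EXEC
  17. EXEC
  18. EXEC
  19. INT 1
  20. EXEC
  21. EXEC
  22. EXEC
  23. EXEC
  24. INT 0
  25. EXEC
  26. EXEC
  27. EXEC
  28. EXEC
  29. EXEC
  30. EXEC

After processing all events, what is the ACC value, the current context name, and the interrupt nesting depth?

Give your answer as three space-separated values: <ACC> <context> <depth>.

Event 1 (INT 1): INT 1 arrives: push (MAIN, PC=0), enter IRQ1 at PC=0 (depth now 1)
Event 2 (INT 0): INT 0 arrives: push (IRQ1, PC=0), enter IRQ0 at PC=0 (depth now 2)
Event 3 (EXEC): [IRQ0] PC=0: DEC 4 -> ACC=-4
Event 4 (EXEC): [IRQ0] PC=1: IRET -> resume IRQ1 at PC=0 (depth now 1)
Event 5 (EXEC): [IRQ1] PC=0: INC 2 -> ACC=-2
Event 6 (EXEC): [IRQ1] PC=1: INC 4 -> ACC=2
Event 7 (EXEC): [IRQ1] PC=2: DEC 1 -> ACC=1
Event 8 (EXEC): [IRQ1] PC=3: IRET -> resume MAIN at PC=0 (depth now 0)
Event 9 (EXEC): [MAIN] PC=0: DEC 5 -> ACC=-4
Event 10 (EXEC): [MAIN] PC=1: INC 3 -> ACC=-1
Event 11 (INT 1): INT 1 arrives: push (MAIN, PC=2), enter IRQ1 at PC=0 (depth now 1)
Event 12 (EXEC): [IRQ1] PC=0: INC 2 -> ACC=1
Event 13 (INT 0): INT 0 arrives: push (IRQ1, PC=1), enter IRQ0 at PC=0 (depth now 2)
Event 14 (EXEC): [IRQ0] PC=0: DEC 4 -> ACC=-3
Event 15 (EXEC): [IRQ0] PC=1: IRET -> resume IRQ1 at PC=1 (depth now 1)
Event 16 (EXEC): [IRQ1] PC=1: INC 4 -> ACC=1
Event 17 (EXEC): [IRQ1] PC=2: DEC 1 -> ACC=0
Event 18 (EXEC): [IRQ1] PC=3: IRET -> resume MAIN at PC=2 (depth now 0)
Event 19 (INT 1): INT 1 arrives: push (MAIN, PC=2), enter IRQ1 at PC=0 (depth now 1)
Event 20 (EXEC): [IRQ1] PC=0: INC 2 -> ACC=2
Event 21 (EXEC): [IRQ1] PC=1: INC 4 -> ACC=6
Event 22 (EXEC): [IRQ1] PC=2: DEC 1 -> ACC=5
Event 23 (EXEC): [IRQ1] PC=3: IRET -> resume MAIN at PC=2 (depth now 0)
Event 24 (INT 0): INT 0 arrives: push (MAIN, PC=2), enter IRQ0 at PC=0 (depth now 1)
Event 25 (EXEC): [IRQ0] PC=0: DEC 4 -> ACC=1
Event 26 (EXEC): [IRQ0] PC=1: IRET -> resume MAIN at PC=2 (depth now 0)
Event 27 (EXEC): [MAIN] PC=2: NOP
Event 28 (EXEC): [MAIN] PC=3: DEC 2 -> ACC=-1
Event 29 (EXEC): [MAIN] PC=4: NOP
Event 30 (EXEC): [MAIN] PC=5: HALT

Answer: -1 MAIN 0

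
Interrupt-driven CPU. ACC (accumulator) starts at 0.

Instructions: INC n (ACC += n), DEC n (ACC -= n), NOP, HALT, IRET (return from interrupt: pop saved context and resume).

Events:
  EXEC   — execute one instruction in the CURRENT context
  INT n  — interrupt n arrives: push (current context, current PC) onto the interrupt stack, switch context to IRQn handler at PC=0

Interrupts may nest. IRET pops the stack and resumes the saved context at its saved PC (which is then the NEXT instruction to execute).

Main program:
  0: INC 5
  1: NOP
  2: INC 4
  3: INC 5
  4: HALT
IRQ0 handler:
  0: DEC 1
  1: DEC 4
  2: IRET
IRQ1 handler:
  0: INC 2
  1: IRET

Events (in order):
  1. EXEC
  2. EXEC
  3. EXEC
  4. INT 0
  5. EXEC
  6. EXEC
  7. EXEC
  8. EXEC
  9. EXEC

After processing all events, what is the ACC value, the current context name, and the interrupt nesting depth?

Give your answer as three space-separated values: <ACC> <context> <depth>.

Answer: 9 MAIN 0

Derivation:
Event 1 (EXEC): [MAIN] PC=0: INC 5 -> ACC=5
Event 2 (EXEC): [MAIN] PC=1: NOP
Event 3 (EXEC): [MAIN] PC=2: INC 4 -> ACC=9
Event 4 (INT 0): INT 0 arrives: push (MAIN, PC=3), enter IRQ0 at PC=0 (depth now 1)
Event 5 (EXEC): [IRQ0] PC=0: DEC 1 -> ACC=8
Event 6 (EXEC): [IRQ0] PC=1: DEC 4 -> ACC=4
Event 7 (EXEC): [IRQ0] PC=2: IRET -> resume MAIN at PC=3 (depth now 0)
Event 8 (EXEC): [MAIN] PC=3: INC 5 -> ACC=9
Event 9 (EXEC): [MAIN] PC=4: HALT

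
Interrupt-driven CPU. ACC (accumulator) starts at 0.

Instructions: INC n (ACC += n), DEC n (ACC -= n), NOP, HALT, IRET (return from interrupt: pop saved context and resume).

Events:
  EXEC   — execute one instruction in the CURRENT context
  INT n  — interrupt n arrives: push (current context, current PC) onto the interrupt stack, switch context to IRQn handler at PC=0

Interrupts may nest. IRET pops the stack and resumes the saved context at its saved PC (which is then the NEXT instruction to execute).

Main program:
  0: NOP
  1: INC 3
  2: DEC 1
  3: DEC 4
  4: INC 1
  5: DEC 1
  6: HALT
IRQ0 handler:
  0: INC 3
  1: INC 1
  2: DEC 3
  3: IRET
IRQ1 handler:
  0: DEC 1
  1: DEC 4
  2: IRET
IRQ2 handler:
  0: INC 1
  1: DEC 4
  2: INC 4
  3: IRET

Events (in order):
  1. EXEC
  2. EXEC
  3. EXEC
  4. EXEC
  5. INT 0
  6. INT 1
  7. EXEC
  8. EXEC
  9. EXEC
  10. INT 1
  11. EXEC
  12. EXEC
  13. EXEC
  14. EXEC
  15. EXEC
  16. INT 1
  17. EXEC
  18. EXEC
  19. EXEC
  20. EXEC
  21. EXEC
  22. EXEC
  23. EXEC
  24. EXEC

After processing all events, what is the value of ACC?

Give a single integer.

Event 1 (EXEC): [MAIN] PC=0: NOP
Event 2 (EXEC): [MAIN] PC=1: INC 3 -> ACC=3
Event 3 (EXEC): [MAIN] PC=2: DEC 1 -> ACC=2
Event 4 (EXEC): [MAIN] PC=3: DEC 4 -> ACC=-2
Event 5 (INT 0): INT 0 arrives: push (MAIN, PC=4), enter IRQ0 at PC=0 (depth now 1)
Event 6 (INT 1): INT 1 arrives: push (IRQ0, PC=0), enter IRQ1 at PC=0 (depth now 2)
Event 7 (EXEC): [IRQ1] PC=0: DEC 1 -> ACC=-3
Event 8 (EXEC): [IRQ1] PC=1: DEC 4 -> ACC=-7
Event 9 (EXEC): [IRQ1] PC=2: IRET -> resume IRQ0 at PC=0 (depth now 1)
Event 10 (INT 1): INT 1 arrives: push (IRQ0, PC=0), enter IRQ1 at PC=0 (depth now 2)
Event 11 (EXEC): [IRQ1] PC=0: DEC 1 -> ACC=-8
Event 12 (EXEC): [IRQ1] PC=1: DEC 4 -> ACC=-12
Event 13 (EXEC): [IRQ1] PC=2: IRET -> resume IRQ0 at PC=0 (depth now 1)
Event 14 (EXEC): [IRQ0] PC=0: INC 3 -> ACC=-9
Event 15 (EXEC): [IRQ0] PC=1: INC 1 -> ACC=-8
Event 16 (INT 1): INT 1 arrives: push (IRQ0, PC=2), enter IRQ1 at PC=0 (depth now 2)
Event 17 (EXEC): [IRQ1] PC=0: DEC 1 -> ACC=-9
Event 18 (EXEC): [IRQ1] PC=1: DEC 4 -> ACC=-13
Event 19 (EXEC): [IRQ1] PC=2: IRET -> resume IRQ0 at PC=2 (depth now 1)
Event 20 (EXEC): [IRQ0] PC=2: DEC 3 -> ACC=-16
Event 21 (EXEC): [IRQ0] PC=3: IRET -> resume MAIN at PC=4 (depth now 0)
Event 22 (EXEC): [MAIN] PC=4: INC 1 -> ACC=-15
Event 23 (EXEC): [MAIN] PC=5: DEC 1 -> ACC=-16
Event 24 (EXEC): [MAIN] PC=6: HALT

Answer: -16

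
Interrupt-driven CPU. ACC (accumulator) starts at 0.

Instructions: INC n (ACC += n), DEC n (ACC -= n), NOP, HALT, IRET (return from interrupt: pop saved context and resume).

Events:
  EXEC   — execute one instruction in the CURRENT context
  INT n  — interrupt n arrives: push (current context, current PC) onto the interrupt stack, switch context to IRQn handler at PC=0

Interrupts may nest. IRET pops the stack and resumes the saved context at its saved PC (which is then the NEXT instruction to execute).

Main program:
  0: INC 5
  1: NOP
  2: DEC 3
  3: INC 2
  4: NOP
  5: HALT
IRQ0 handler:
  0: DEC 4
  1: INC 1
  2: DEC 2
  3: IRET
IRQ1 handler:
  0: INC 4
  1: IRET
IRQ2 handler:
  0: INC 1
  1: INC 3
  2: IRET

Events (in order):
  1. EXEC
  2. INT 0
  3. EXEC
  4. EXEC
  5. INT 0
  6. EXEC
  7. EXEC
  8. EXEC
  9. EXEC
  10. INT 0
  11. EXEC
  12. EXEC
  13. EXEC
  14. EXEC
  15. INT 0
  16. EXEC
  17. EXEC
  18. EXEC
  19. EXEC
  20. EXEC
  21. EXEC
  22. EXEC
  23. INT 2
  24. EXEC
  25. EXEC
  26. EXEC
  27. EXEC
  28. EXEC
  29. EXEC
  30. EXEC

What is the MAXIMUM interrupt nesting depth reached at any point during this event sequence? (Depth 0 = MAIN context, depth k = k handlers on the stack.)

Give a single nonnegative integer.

Event 1 (EXEC): [MAIN] PC=0: INC 5 -> ACC=5 [depth=0]
Event 2 (INT 0): INT 0 arrives: push (MAIN, PC=1), enter IRQ0 at PC=0 (depth now 1) [depth=1]
Event 3 (EXEC): [IRQ0] PC=0: DEC 4 -> ACC=1 [depth=1]
Event 4 (EXEC): [IRQ0] PC=1: INC 1 -> ACC=2 [depth=1]
Event 5 (INT 0): INT 0 arrives: push (IRQ0, PC=2), enter IRQ0 at PC=0 (depth now 2) [depth=2]
Event 6 (EXEC): [IRQ0] PC=0: DEC 4 -> ACC=-2 [depth=2]
Event 7 (EXEC): [IRQ0] PC=1: INC 1 -> ACC=-1 [depth=2]
Event 8 (EXEC): [IRQ0] PC=2: DEC 2 -> ACC=-3 [depth=2]
Event 9 (EXEC): [IRQ0] PC=3: IRET -> resume IRQ0 at PC=2 (depth now 1) [depth=1]
Event 10 (INT 0): INT 0 arrives: push (IRQ0, PC=2), enter IRQ0 at PC=0 (depth now 2) [depth=2]
Event 11 (EXEC): [IRQ0] PC=0: DEC 4 -> ACC=-7 [depth=2]
Event 12 (EXEC): [IRQ0] PC=1: INC 1 -> ACC=-6 [depth=2]
Event 13 (EXEC): [IRQ0] PC=2: DEC 2 -> ACC=-8 [depth=2]
Event 14 (EXEC): [IRQ0] PC=3: IRET -> resume IRQ0 at PC=2 (depth now 1) [depth=1]
Event 15 (INT 0): INT 0 arrives: push (IRQ0, PC=2), enter IRQ0 at PC=0 (depth now 2) [depth=2]
Event 16 (EXEC): [IRQ0] PC=0: DEC 4 -> ACC=-12 [depth=2]
Event 17 (EXEC): [IRQ0] PC=1: INC 1 -> ACC=-11 [depth=2]
Event 18 (EXEC): [IRQ0] PC=2: DEC 2 -> ACC=-13 [depth=2]
Event 19 (EXEC): [IRQ0] PC=3: IRET -> resume IRQ0 at PC=2 (depth now 1) [depth=1]
Event 20 (EXEC): [IRQ0] PC=2: DEC 2 -> ACC=-15 [depth=1]
Event 21 (EXEC): [IRQ0] PC=3: IRET -> resume MAIN at PC=1 (depth now 0) [depth=0]
Event 22 (EXEC): [MAIN] PC=1: NOP [depth=0]
Event 23 (INT 2): INT 2 arrives: push (MAIN, PC=2), enter IRQ2 at PC=0 (depth now 1) [depth=1]
Event 24 (EXEC): [IRQ2] PC=0: INC 1 -> ACC=-14 [depth=1]
Event 25 (EXEC): [IRQ2] PC=1: INC 3 -> ACC=-11 [depth=1]
Event 26 (EXEC): [IRQ2] PC=2: IRET -> resume MAIN at PC=2 (depth now 0) [depth=0]
Event 27 (EXEC): [MAIN] PC=2: DEC 3 -> ACC=-14 [depth=0]
Event 28 (EXEC): [MAIN] PC=3: INC 2 -> ACC=-12 [depth=0]
Event 29 (EXEC): [MAIN] PC=4: NOP [depth=0]
Event 30 (EXEC): [MAIN] PC=5: HALT [depth=0]
Max depth observed: 2

Answer: 2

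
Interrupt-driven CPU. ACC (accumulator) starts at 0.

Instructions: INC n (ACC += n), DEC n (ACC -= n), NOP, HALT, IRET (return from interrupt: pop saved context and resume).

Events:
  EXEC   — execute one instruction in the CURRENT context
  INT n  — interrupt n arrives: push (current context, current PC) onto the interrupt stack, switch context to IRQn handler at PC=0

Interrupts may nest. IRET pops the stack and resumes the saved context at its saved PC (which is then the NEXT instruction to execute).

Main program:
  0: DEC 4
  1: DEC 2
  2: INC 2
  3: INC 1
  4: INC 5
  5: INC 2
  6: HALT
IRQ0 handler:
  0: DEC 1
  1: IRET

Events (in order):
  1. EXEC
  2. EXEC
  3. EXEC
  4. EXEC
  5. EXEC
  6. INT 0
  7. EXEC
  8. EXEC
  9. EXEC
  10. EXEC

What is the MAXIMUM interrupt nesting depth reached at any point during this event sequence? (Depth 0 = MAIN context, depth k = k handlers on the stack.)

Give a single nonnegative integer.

Event 1 (EXEC): [MAIN] PC=0: DEC 4 -> ACC=-4 [depth=0]
Event 2 (EXEC): [MAIN] PC=1: DEC 2 -> ACC=-6 [depth=0]
Event 3 (EXEC): [MAIN] PC=2: INC 2 -> ACC=-4 [depth=0]
Event 4 (EXEC): [MAIN] PC=3: INC 1 -> ACC=-3 [depth=0]
Event 5 (EXEC): [MAIN] PC=4: INC 5 -> ACC=2 [depth=0]
Event 6 (INT 0): INT 0 arrives: push (MAIN, PC=5), enter IRQ0 at PC=0 (depth now 1) [depth=1]
Event 7 (EXEC): [IRQ0] PC=0: DEC 1 -> ACC=1 [depth=1]
Event 8 (EXEC): [IRQ0] PC=1: IRET -> resume MAIN at PC=5 (depth now 0) [depth=0]
Event 9 (EXEC): [MAIN] PC=5: INC 2 -> ACC=3 [depth=0]
Event 10 (EXEC): [MAIN] PC=6: HALT [depth=0]
Max depth observed: 1

Answer: 1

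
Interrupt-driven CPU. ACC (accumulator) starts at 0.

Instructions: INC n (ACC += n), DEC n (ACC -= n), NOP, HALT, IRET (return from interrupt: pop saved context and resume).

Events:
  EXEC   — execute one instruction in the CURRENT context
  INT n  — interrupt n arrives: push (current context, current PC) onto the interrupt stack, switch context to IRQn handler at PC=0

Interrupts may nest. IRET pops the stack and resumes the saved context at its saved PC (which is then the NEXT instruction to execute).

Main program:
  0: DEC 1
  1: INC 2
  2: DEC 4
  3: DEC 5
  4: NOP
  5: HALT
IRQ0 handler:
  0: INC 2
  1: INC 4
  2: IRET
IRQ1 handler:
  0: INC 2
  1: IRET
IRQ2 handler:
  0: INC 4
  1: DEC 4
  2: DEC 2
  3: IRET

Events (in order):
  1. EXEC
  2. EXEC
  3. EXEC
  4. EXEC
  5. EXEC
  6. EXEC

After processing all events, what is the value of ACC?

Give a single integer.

Answer: -8

Derivation:
Event 1 (EXEC): [MAIN] PC=0: DEC 1 -> ACC=-1
Event 2 (EXEC): [MAIN] PC=1: INC 2 -> ACC=1
Event 3 (EXEC): [MAIN] PC=2: DEC 4 -> ACC=-3
Event 4 (EXEC): [MAIN] PC=3: DEC 5 -> ACC=-8
Event 5 (EXEC): [MAIN] PC=4: NOP
Event 6 (EXEC): [MAIN] PC=5: HALT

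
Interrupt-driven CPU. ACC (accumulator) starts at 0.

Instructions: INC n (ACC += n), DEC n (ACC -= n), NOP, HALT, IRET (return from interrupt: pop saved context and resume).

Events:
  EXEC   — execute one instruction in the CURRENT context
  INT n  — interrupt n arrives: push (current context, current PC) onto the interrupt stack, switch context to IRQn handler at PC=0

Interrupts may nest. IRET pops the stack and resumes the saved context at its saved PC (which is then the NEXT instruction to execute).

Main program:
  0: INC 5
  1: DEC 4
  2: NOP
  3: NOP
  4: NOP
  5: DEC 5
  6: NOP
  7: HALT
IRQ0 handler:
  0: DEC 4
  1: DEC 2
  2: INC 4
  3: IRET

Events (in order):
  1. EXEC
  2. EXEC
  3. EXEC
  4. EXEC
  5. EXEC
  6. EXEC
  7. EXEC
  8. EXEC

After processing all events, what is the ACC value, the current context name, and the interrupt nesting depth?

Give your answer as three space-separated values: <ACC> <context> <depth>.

Answer: -4 MAIN 0

Derivation:
Event 1 (EXEC): [MAIN] PC=0: INC 5 -> ACC=5
Event 2 (EXEC): [MAIN] PC=1: DEC 4 -> ACC=1
Event 3 (EXEC): [MAIN] PC=2: NOP
Event 4 (EXEC): [MAIN] PC=3: NOP
Event 5 (EXEC): [MAIN] PC=4: NOP
Event 6 (EXEC): [MAIN] PC=5: DEC 5 -> ACC=-4
Event 7 (EXEC): [MAIN] PC=6: NOP
Event 8 (EXEC): [MAIN] PC=7: HALT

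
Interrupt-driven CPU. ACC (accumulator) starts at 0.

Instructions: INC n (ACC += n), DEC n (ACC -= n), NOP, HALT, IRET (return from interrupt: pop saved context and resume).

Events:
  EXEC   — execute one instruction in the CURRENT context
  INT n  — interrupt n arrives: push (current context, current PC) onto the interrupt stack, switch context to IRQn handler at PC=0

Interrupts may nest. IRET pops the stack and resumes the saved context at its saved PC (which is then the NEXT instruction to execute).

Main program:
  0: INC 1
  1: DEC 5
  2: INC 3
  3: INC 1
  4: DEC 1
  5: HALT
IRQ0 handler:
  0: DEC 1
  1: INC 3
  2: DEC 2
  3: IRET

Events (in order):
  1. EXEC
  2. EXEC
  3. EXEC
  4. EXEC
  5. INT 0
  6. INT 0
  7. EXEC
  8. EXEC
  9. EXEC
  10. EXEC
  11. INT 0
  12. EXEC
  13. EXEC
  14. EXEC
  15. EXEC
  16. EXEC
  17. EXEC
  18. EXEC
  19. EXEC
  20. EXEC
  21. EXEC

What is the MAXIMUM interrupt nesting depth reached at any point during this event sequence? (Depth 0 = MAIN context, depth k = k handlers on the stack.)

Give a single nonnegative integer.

Event 1 (EXEC): [MAIN] PC=0: INC 1 -> ACC=1 [depth=0]
Event 2 (EXEC): [MAIN] PC=1: DEC 5 -> ACC=-4 [depth=0]
Event 3 (EXEC): [MAIN] PC=2: INC 3 -> ACC=-1 [depth=0]
Event 4 (EXEC): [MAIN] PC=3: INC 1 -> ACC=0 [depth=0]
Event 5 (INT 0): INT 0 arrives: push (MAIN, PC=4), enter IRQ0 at PC=0 (depth now 1) [depth=1]
Event 6 (INT 0): INT 0 arrives: push (IRQ0, PC=0), enter IRQ0 at PC=0 (depth now 2) [depth=2]
Event 7 (EXEC): [IRQ0] PC=0: DEC 1 -> ACC=-1 [depth=2]
Event 8 (EXEC): [IRQ0] PC=1: INC 3 -> ACC=2 [depth=2]
Event 9 (EXEC): [IRQ0] PC=2: DEC 2 -> ACC=0 [depth=2]
Event 10 (EXEC): [IRQ0] PC=3: IRET -> resume IRQ0 at PC=0 (depth now 1) [depth=1]
Event 11 (INT 0): INT 0 arrives: push (IRQ0, PC=0), enter IRQ0 at PC=0 (depth now 2) [depth=2]
Event 12 (EXEC): [IRQ0] PC=0: DEC 1 -> ACC=-1 [depth=2]
Event 13 (EXEC): [IRQ0] PC=1: INC 3 -> ACC=2 [depth=2]
Event 14 (EXEC): [IRQ0] PC=2: DEC 2 -> ACC=0 [depth=2]
Event 15 (EXEC): [IRQ0] PC=3: IRET -> resume IRQ0 at PC=0 (depth now 1) [depth=1]
Event 16 (EXEC): [IRQ0] PC=0: DEC 1 -> ACC=-1 [depth=1]
Event 17 (EXEC): [IRQ0] PC=1: INC 3 -> ACC=2 [depth=1]
Event 18 (EXEC): [IRQ0] PC=2: DEC 2 -> ACC=0 [depth=1]
Event 19 (EXEC): [IRQ0] PC=3: IRET -> resume MAIN at PC=4 (depth now 0) [depth=0]
Event 20 (EXEC): [MAIN] PC=4: DEC 1 -> ACC=-1 [depth=0]
Event 21 (EXEC): [MAIN] PC=5: HALT [depth=0]
Max depth observed: 2

Answer: 2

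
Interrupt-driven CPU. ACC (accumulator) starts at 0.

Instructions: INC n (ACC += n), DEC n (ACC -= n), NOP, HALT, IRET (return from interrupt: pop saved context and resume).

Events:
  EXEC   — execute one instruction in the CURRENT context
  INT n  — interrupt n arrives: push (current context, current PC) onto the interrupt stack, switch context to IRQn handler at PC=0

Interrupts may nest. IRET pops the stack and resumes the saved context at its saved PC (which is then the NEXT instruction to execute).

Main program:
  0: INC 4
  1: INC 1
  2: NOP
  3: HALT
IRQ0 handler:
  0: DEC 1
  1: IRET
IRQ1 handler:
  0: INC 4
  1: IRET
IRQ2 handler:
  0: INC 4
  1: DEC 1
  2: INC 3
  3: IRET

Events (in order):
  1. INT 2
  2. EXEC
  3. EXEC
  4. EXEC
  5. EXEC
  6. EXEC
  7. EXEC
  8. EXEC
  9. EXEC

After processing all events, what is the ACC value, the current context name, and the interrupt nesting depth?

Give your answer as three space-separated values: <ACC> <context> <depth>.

Event 1 (INT 2): INT 2 arrives: push (MAIN, PC=0), enter IRQ2 at PC=0 (depth now 1)
Event 2 (EXEC): [IRQ2] PC=0: INC 4 -> ACC=4
Event 3 (EXEC): [IRQ2] PC=1: DEC 1 -> ACC=3
Event 4 (EXEC): [IRQ2] PC=2: INC 3 -> ACC=6
Event 5 (EXEC): [IRQ2] PC=3: IRET -> resume MAIN at PC=0 (depth now 0)
Event 6 (EXEC): [MAIN] PC=0: INC 4 -> ACC=10
Event 7 (EXEC): [MAIN] PC=1: INC 1 -> ACC=11
Event 8 (EXEC): [MAIN] PC=2: NOP
Event 9 (EXEC): [MAIN] PC=3: HALT

Answer: 11 MAIN 0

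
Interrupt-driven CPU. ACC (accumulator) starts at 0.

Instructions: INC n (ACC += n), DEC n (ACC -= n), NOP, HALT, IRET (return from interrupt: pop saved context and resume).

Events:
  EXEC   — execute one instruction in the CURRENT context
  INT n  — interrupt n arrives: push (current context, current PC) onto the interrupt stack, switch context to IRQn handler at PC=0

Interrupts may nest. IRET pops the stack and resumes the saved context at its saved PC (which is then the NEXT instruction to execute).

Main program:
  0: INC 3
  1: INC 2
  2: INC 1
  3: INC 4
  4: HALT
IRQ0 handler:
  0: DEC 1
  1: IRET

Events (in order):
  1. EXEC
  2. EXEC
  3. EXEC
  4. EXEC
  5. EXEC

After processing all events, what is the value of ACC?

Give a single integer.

Event 1 (EXEC): [MAIN] PC=0: INC 3 -> ACC=3
Event 2 (EXEC): [MAIN] PC=1: INC 2 -> ACC=5
Event 3 (EXEC): [MAIN] PC=2: INC 1 -> ACC=6
Event 4 (EXEC): [MAIN] PC=3: INC 4 -> ACC=10
Event 5 (EXEC): [MAIN] PC=4: HALT

Answer: 10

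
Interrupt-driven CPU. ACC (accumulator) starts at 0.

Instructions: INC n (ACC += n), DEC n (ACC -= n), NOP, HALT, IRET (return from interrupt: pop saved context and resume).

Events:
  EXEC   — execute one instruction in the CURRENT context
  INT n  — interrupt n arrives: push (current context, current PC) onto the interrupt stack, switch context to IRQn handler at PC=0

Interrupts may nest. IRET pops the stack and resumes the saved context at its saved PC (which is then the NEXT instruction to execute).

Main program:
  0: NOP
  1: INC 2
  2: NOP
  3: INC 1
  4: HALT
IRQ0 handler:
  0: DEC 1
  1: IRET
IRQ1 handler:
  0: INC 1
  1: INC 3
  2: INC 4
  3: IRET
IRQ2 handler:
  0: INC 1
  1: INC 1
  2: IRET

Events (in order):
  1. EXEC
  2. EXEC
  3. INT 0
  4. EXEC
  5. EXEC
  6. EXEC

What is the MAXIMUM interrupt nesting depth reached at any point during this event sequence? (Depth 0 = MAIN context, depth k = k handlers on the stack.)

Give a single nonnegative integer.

Answer: 1

Derivation:
Event 1 (EXEC): [MAIN] PC=0: NOP [depth=0]
Event 2 (EXEC): [MAIN] PC=1: INC 2 -> ACC=2 [depth=0]
Event 3 (INT 0): INT 0 arrives: push (MAIN, PC=2), enter IRQ0 at PC=0 (depth now 1) [depth=1]
Event 4 (EXEC): [IRQ0] PC=0: DEC 1 -> ACC=1 [depth=1]
Event 5 (EXEC): [IRQ0] PC=1: IRET -> resume MAIN at PC=2 (depth now 0) [depth=0]
Event 6 (EXEC): [MAIN] PC=2: NOP [depth=0]
Max depth observed: 1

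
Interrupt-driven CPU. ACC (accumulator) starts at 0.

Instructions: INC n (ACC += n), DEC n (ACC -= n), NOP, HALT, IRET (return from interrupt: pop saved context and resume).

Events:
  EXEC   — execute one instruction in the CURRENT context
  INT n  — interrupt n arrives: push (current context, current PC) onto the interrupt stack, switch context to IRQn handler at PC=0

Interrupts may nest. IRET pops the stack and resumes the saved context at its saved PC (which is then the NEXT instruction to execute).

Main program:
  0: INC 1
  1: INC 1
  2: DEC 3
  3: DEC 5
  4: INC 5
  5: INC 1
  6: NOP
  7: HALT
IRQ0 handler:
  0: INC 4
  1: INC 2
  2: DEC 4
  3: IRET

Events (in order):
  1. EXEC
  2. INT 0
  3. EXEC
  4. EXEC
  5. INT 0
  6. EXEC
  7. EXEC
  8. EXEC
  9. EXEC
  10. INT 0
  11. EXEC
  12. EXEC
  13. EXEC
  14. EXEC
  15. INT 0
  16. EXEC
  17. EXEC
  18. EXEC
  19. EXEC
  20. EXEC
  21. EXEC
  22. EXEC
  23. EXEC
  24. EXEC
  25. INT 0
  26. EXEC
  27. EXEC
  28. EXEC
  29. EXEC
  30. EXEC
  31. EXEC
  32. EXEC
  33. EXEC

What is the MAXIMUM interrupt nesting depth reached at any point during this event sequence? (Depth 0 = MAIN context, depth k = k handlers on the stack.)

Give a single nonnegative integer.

Event 1 (EXEC): [MAIN] PC=0: INC 1 -> ACC=1 [depth=0]
Event 2 (INT 0): INT 0 arrives: push (MAIN, PC=1), enter IRQ0 at PC=0 (depth now 1) [depth=1]
Event 3 (EXEC): [IRQ0] PC=0: INC 4 -> ACC=5 [depth=1]
Event 4 (EXEC): [IRQ0] PC=1: INC 2 -> ACC=7 [depth=1]
Event 5 (INT 0): INT 0 arrives: push (IRQ0, PC=2), enter IRQ0 at PC=0 (depth now 2) [depth=2]
Event 6 (EXEC): [IRQ0] PC=0: INC 4 -> ACC=11 [depth=2]
Event 7 (EXEC): [IRQ0] PC=1: INC 2 -> ACC=13 [depth=2]
Event 8 (EXEC): [IRQ0] PC=2: DEC 4 -> ACC=9 [depth=2]
Event 9 (EXEC): [IRQ0] PC=3: IRET -> resume IRQ0 at PC=2 (depth now 1) [depth=1]
Event 10 (INT 0): INT 0 arrives: push (IRQ0, PC=2), enter IRQ0 at PC=0 (depth now 2) [depth=2]
Event 11 (EXEC): [IRQ0] PC=0: INC 4 -> ACC=13 [depth=2]
Event 12 (EXEC): [IRQ0] PC=1: INC 2 -> ACC=15 [depth=2]
Event 13 (EXEC): [IRQ0] PC=2: DEC 4 -> ACC=11 [depth=2]
Event 14 (EXEC): [IRQ0] PC=3: IRET -> resume IRQ0 at PC=2 (depth now 1) [depth=1]
Event 15 (INT 0): INT 0 arrives: push (IRQ0, PC=2), enter IRQ0 at PC=0 (depth now 2) [depth=2]
Event 16 (EXEC): [IRQ0] PC=0: INC 4 -> ACC=15 [depth=2]
Event 17 (EXEC): [IRQ0] PC=1: INC 2 -> ACC=17 [depth=2]
Event 18 (EXEC): [IRQ0] PC=2: DEC 4 -> ACC=13 [depth=2]
Event 19 (EXEC): [IRQ0] PC=3: IRET -> resume IRQ0 at PC=2 (depth now 1) [depth=1]
Event 20 (EXEC): [IRQ0] PC=2: DEC 4 -> ACC=9 [depth=1]
Event 21 (EXEC): [IRQ0] PC=3: IRET -> resume MAIN at PC=1 (depth now 0) [depth=0]
Event 22 (EXEC): [MAIN] PC=1: INC 1 -> ACC=10 [depth=0]
Event 23 (EXEC): [MAIN] PC=2: DEC 3 -> ACC=7 [depth=0]
Event 24 (EXEC): [MAIN] PC=3: DEC 5 -> ACC=2 [depth=0]
Event 25 (INT 0): INT 0 arrives: push (MAIN, PC=4), enter IRQ0 at PC=0 (depth now 1) [depth=1]
Event 26 (EXEC): [IRQ0] PC=0: INC 4 -> ACC=6 [depth=1]
Event 27 (EXEC): [IRQ0] PC=1: INC 2 -> ACC=8 [depth=1]
Event 28 (EXEC): [IRQ0] PC=2: DEC 4 -> ACC=4 [depth=1]
Event 29 (EXEC): [IRQ0] PC=3: IRET -> resume MAIN at PC=4 (depth now 0) [depth=0]
Event 30 (EXEC): [MAIN] PC=4: INC 5 -> ACC=9 [depth=0]
Event 31 (EXEC): [MAIN] PC=5: INC 1 -> ACC=10 [depth=0]
Event 32 (EXEC): [MAIN] PC=6: NOP [depth=0]
Event 33 (EXEC): [MAIN] PC=7: HALT [depth=0]
Max depth observed: 2

Answer: 2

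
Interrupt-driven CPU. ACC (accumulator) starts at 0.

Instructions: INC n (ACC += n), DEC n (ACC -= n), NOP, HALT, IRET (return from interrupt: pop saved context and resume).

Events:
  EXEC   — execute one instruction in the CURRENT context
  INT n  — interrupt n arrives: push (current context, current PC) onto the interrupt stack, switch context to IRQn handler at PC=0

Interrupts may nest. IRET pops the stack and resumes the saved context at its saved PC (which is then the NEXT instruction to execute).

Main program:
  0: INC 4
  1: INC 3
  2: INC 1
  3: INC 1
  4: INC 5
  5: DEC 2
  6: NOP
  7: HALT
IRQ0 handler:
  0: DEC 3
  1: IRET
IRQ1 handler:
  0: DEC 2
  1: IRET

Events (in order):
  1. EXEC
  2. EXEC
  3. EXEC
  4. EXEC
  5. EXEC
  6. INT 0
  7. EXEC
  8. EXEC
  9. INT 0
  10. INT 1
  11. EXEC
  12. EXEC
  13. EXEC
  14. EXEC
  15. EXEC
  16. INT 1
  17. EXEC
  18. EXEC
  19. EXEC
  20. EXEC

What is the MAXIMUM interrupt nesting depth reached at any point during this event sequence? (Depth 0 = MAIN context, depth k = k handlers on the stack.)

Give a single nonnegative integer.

Answer: 2

Derivation:
Event 1 (EXEC): [MAIN] PC=0: INC 4 -> ACC=4 [depth=0]
Event 2 (EXEC): [MAIN] PC=1: INC 3 -> ACC=7 [depth=0]
Event 3 (EXEC): [MAIN] PC=2: INC 1 -> ACC=8 [depth=0]
Event 4 (EXEC): [MAIN] PC=3: INC 1 -> ACC=9 [depth=0]
Event 5 (EXEC): [MAIN] PC=4: INC 5 -> ACC=14 [depth=0]
Event 6 (INT 0): INT 0 arrives: push (MAIN, PC=5), enter IRQ0 at PC=0 (depth now 1) [depth=1]
Event 7 (EXEC): [IRQ0] PC=0: DEC 3 -> ACC=11 [depth=1]
Event 8 (EXEC): [IRQ0] PC=1: IRET -> resume MAIN at PC=5 (depth now 0) [depth=0]
Event 9 (INT 0): INT 0 arrives: push (MAIN, PC=5), enter IRQ0 at PC=0 (depth now 1) [depth=1]
Event 10 (INT 1): INT 1 arrives: push (IRQ0, PC=0), enter IRQ1 at PC=0 (depth now 2) [depth=2]
Event 11 (EXEC): [IRQ1] PC=0: DEC 2 -> ACC=9 [depth=2]
Event 12 (EXEC): [IRQ1] PC=1: IRET -> resume IRQ0 at PC=0 (depth now 1) [depth=1]
Event 13 (EXEC): [IRQ0] PC=0: DEC 3 -> ACC=6 [depth=1]
Event 14 (EXEC): [IRQ0] PC=1: IRET -> resume MAIN at PC=5 (depth now 0) [depth=0]
Event 15 (EXEC): [MAIN] PC=5: DEC 2 -> ACC=4 [depth=0]
Event 16 (INT 1): INT 1 arrives: push (MAIN, PC=6), enter IRQ1 at PC=0 (depth now 1) [depth=1]
Event 17 (EXEC): [IRQ1] PC=0: DEC 2 -> ACC=2 [depth=1]
Event 18 (EXEC): [IRQ1] PC=1: IRET -> resume MAIN at PC=6 (depth now 0) [depth=0]
Event 19 (EXEC): [MAIN] PC=6: NOP [depth=0]
Event 20 (EXEC): [MAIN] PC=7: HALT [depth=0]
Max depth observed: 2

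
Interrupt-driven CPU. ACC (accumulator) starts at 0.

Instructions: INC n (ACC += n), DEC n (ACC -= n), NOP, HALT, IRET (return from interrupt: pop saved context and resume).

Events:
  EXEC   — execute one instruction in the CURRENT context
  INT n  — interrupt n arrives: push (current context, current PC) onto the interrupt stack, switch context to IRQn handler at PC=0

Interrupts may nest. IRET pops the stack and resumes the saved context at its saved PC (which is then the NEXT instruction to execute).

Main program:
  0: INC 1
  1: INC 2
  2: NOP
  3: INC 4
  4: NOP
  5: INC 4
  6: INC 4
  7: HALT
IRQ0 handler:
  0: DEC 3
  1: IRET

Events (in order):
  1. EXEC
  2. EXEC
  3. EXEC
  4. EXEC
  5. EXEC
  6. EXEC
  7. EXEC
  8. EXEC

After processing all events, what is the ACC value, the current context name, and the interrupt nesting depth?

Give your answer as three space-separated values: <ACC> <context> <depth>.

Event 1 (EXEC): [MAIN] PC=0: INC 1 -> ACC=1
Event 2 (EXEC): [MAIN] PC=1: INC 2 -> ACC=3
Event 3 (EXEC): [MAIN] PC=2: NOP
Event 4 (EXEC): [MAIN] PC=3: INC 4 -> ACC=7
Event 5 (EXEC): [MAIN] PC=4: NOP
Event 6 (EXEC): [MAIN] PC=5: INC 4 -> ACC=11
Event 7 (EXEC): [MAIN] PC=6: INC 4 -> ACC=15
Event 8 (EXEC): [MAIN] PC=7: HALT

Answer: 15 MAIN 0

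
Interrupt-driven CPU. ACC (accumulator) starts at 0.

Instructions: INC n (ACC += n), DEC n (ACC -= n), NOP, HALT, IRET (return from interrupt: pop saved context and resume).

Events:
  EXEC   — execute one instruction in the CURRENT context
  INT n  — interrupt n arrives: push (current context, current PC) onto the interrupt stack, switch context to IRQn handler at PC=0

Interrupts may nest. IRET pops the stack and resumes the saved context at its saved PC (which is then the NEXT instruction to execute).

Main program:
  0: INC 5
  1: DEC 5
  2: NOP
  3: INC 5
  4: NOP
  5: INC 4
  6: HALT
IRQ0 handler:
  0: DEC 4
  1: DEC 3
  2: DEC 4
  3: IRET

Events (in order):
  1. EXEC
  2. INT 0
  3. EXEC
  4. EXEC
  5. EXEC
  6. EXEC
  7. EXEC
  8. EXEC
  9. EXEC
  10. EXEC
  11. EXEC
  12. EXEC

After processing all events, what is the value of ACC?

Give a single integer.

Event 1 (EXEC): [MAIN] PC=0: INC 5 -> ACC=5
Event 2 (INT 0): INT 0 arrives: push (MAIN, PC=1), enter IRQ0 at PC=0 (depth now 1)
Event 3 (EXEC): [IRQ0] PC=0: DEC 4 -> ACC=1
Event 4 (EXEC): [IRQ0] PC=1: DEC 3 -> ACC=-2
Event 5 (EXEC): [IRQ0] PC=2: DEC 4 -> ACC=-6
Event 6 (EXEC): [IRQ0] PC=3: IRET -> resume MAIN at PC=1 (depth now 0)
Event 7 (EXEC): [MAIN] PC=1: DEC 5 -> ACC=-11
Event 8 (EXEC): [MAIN] PC=2: NOP
Event 9 (EXEC): [MAIN] PC=3: INC 5 -> ACC=-6
Event 10 (EXEC): [MAIN] PC=4: NOP
Event 11 (EXEC): [MAIN] PC=5: INC 4 -> ACC=-2
Event 12 (EXEC): [MAIN] PC=6: HALT

Answer: -2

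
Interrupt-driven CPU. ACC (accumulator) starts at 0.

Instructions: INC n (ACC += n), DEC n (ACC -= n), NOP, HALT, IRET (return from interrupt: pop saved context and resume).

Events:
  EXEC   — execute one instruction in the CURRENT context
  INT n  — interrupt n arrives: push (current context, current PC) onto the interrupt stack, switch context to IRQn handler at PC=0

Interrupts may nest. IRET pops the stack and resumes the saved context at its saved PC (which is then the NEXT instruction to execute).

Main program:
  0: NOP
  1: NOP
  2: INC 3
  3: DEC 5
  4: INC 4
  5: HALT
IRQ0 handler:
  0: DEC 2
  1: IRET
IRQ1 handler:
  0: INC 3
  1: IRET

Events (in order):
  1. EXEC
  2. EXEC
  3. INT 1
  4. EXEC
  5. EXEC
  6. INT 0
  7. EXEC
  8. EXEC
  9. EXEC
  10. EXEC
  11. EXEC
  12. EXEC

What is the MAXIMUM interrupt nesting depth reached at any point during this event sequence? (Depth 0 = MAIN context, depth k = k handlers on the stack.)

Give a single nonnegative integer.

Answer: 1

Derivation:
Event 1 (EXEC): [MAIN] PC=0: NOP [depth=0]
Event 2 (EXEC): [MAIN] PC=1: NOP [depth=0]
Event 3 (INT 1): INT 1 arrives: push (MAIN, PC=2), enter IRQ1 at PC=0 (depth now 1) [depth=1]
Event 4 (EXEC): [IRQ1] PC=0: INC 3 -> ACC=3 [depth=1]
Event 5 (EXEC): [IRQ1] PC=1: IRET -> resume MAIN at PC=2 (depth now 0) [depth=0]
Event 6 (INT 0): INT 0 arrives: push (MAIN, PC=2), enter IRQ0 at PC=0 (depth now 1) [depth=1]
Event 7 (EXEC): [IRQ0] PC=0: DEC 2 -> ACC=1 [depth=1]
Event 8 (EXEC): [IRQ0] PC=1: IRET -> resume MAIN at PC=2 (depth now 0) [depth=0]
Event 9 (EXEC): [MAIN] PC=2: INC 3 -> ACC=4 [depth=0]
Event 10 (EXEC): [MAIN] PC=3: DEC 5 -> ACC=-1 [depth=0]
Event 11 (EXEC): [MAIN] PC=4: INC 4 -> ACC=3 [depth=0]
Event 12 (EXEC): [MAIN] PC=5: HALT [depth=0]
Max depth observed: 1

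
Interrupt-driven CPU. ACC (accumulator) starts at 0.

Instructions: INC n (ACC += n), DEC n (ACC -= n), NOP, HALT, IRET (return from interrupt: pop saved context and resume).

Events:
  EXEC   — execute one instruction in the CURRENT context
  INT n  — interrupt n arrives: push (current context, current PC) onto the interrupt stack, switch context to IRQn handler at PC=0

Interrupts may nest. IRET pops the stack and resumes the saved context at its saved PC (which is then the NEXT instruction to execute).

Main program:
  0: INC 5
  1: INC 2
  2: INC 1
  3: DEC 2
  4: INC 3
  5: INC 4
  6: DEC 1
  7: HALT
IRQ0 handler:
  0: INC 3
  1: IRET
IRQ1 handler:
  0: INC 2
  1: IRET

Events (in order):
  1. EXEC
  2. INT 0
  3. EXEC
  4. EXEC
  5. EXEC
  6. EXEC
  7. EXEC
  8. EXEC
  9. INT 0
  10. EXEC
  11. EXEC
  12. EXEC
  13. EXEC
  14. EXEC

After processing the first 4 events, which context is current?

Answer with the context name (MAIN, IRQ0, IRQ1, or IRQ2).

Answer: MAIN

Derivation:
Event 1 (EXEC): [MAIN] PC=0: INC 5 -> ACC=5
Event 2 (INT 0): INT 0 arrives: push (MAIN, PC=1), enter IRQ0 at PC=0 (depth now 1)
Event 3 (EXEC): [IRQ0] PC=0: INC 3 -> ACC=8
Event 4 (EXEC): [IRQ0] PC=1: IRET -> resume MAIN at PC=1 (depth now 0)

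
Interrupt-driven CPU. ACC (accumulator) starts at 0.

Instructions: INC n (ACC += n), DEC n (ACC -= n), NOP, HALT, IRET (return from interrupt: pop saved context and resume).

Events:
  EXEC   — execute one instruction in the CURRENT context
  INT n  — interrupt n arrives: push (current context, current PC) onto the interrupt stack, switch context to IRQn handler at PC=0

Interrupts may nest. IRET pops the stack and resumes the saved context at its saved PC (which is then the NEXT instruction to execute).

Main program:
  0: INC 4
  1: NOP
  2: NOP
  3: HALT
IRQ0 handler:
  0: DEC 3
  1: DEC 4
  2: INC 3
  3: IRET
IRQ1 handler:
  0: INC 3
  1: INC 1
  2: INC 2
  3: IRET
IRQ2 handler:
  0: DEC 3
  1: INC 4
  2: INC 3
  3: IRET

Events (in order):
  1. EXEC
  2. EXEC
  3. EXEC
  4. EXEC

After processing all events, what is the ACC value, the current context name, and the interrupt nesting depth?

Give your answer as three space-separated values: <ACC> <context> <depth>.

Event 1 (EXEC): [MAIN] PC=0: INC 4 -> ACC=4
Event 2 (EXEC): [MAIN] PC=1: NOP
Event 3 (EXEC): [MAIN] PC=2: NOP
Event 4 (EXEC): [MAIN] PC=3: HALT

Answer: 4 MAIN 0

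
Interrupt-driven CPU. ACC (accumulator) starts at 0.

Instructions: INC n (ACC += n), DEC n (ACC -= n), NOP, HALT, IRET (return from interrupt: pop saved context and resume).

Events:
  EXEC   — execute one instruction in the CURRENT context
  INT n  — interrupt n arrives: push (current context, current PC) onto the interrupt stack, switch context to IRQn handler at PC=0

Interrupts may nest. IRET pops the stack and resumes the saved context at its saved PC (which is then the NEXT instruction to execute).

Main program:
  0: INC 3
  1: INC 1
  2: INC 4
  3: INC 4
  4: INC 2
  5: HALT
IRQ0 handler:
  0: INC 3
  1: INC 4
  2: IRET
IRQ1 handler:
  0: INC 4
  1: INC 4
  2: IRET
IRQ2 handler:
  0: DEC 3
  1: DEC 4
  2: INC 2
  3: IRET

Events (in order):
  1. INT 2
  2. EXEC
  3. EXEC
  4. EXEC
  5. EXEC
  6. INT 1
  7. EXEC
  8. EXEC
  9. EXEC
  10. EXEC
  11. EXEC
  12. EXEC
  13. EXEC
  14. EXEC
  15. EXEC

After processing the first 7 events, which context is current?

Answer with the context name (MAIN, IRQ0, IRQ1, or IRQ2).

Answer: IRQ1

Derivation:
Event 1 (INT 2): INT 2 arrives: push (MAIN, PC=0), enter IRQ2 at PC=0 (depth now 1)
Event 2 (EXEC): [IRQ2] PC=0: DEC 3 -> ACC=-3
Event 3 (EXEC): [IRQ2] PC=1: DEC 4 -> ACC=-7
Event 4 (EXEC): [IRQ2] PC=2: INC 2 -> ACC=-5
Event 5 (EXEC): [IRQ2] PC=3: IRET -> resume MAIN at PC=0 (depth now 0)
Event 6 (INT 1): INT 1 arrives: push (MAIN, PC=0), enter IRQ1 at PC=0 (depth now 1)
Event 7 (EXEC): [IRQ1] PC=0: INC 4 -> ACC=-1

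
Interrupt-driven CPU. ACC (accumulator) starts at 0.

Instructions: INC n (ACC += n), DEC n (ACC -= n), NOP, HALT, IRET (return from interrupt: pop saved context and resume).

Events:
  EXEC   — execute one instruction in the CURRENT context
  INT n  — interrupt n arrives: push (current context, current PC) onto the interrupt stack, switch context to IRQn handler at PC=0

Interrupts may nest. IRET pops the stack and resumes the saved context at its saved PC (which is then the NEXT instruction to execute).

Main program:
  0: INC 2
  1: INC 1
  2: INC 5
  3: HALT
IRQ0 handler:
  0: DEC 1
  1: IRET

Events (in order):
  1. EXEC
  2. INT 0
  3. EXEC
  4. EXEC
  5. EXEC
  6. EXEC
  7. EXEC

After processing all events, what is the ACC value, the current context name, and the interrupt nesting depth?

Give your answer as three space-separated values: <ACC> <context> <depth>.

Event 1 (EXEC): [MAIN] PC=0: INC 2 -> ACC=2
Event 2 (INT 0): INT 0 arrives: push (MAIN, PC=1), enter IRQ0 at PC=0 (depth now 1)
Event 3 (EXEC): [IRQ0] PC=0: DEC 1 -> ACC=1
Event 4 (EXEC): [IRQ0] PC=1: IRET -> resume MAIN at PC=1 (depth now 0)
Event 5 (EXEC): [MAIN] PC=1: INC 1 -> ACC=2
Event 6 (EXEC): [MAIN] PC=2: INC 5 -> ACC=7
Event 7 (EXEC): [MAIN] PC=3: HALT

Answer: 7 MAIN 0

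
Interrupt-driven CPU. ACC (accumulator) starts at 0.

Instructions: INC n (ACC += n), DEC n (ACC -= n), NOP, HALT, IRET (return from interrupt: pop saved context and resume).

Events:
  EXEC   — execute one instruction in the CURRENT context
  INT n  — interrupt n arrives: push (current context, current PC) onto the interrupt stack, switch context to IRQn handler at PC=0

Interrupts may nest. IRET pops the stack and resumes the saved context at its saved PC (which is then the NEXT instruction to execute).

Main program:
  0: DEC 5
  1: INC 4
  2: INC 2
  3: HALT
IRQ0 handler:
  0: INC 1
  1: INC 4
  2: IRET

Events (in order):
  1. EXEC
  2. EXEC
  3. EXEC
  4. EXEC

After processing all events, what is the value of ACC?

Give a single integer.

Answer: 1

Derivation:
Event 1 (EXEC): [MAIN] PC=0: DEC 5 -> ACC=-5
Event 2 (EXEC): [MAIN] PC=1: INC 4 -> ACC=-1
Event 3 (EXEC): [MAIN] PC=2: INC 2 -> ACC=1
Event 4 (EXEC): [MAIN] PC=3: HALT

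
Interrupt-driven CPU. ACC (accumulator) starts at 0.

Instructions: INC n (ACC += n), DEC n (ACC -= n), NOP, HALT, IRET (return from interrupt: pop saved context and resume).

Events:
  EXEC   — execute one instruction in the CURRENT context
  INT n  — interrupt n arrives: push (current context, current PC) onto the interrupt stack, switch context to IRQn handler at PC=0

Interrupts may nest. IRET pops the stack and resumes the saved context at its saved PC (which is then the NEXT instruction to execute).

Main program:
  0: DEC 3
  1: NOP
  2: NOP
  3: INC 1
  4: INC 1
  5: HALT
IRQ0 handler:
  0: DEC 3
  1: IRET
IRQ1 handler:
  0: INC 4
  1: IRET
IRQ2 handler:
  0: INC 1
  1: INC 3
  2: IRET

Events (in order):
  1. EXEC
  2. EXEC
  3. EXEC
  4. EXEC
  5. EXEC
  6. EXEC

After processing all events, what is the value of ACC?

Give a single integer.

Event 1 (EXEC): [MAIN] PC=0: DEC 3 -> ACC=-3
Event 2 (EXEC): [MAIN] PC=1: NOP
Event 3 (EXEC): [MAIN] PC=2: NOP
Event 4 (EXEC): [MAIN] PC=3: INC 1 -> ACC=-2
Event 5 (EXEC): [MAIN] PC=4: INC 1 -> ACC=-1
Event 6 (EXEC): [MAIN] PC=5: HALT

Answer: -1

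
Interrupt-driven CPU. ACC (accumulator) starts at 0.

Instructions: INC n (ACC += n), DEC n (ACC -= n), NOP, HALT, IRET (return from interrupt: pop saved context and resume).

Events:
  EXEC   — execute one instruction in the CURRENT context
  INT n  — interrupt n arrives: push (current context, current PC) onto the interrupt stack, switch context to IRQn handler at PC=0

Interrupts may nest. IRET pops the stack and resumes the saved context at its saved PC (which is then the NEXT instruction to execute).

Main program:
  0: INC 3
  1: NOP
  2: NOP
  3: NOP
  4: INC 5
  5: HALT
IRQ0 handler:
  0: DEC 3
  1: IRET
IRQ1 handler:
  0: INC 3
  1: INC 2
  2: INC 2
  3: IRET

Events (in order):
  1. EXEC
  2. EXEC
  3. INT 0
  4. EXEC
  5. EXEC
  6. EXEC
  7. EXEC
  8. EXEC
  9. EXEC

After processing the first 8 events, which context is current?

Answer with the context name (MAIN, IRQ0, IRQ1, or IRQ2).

Event 1 (EXEC): [MAIN] PC=0: INC 3 -> ACC=3
Event 2 (EXEC): [MAIN] PC=1: NOP
Event 3 (INT 0): INT 0 arrives: push (MAIN, PC=2), enter IRQ0 at PC=0 (depth now 1)
Event 4 (EXEC): [IRQ0] PC=0: DEC 3 -> ACC=0
Event 5 (EXEC): [IRQ0] PC=1: IRET -> resume MAIN at PC=2 (depth now 0)
Event 6 (EXEC): [MAIN] PC=2: NOP
Event 7 (EXEC): [MAIN] PC=3: NOP
Event 8 (EXEC): [MAIN] PC=4: INC 5 -> ACC=5

Answer: MAIN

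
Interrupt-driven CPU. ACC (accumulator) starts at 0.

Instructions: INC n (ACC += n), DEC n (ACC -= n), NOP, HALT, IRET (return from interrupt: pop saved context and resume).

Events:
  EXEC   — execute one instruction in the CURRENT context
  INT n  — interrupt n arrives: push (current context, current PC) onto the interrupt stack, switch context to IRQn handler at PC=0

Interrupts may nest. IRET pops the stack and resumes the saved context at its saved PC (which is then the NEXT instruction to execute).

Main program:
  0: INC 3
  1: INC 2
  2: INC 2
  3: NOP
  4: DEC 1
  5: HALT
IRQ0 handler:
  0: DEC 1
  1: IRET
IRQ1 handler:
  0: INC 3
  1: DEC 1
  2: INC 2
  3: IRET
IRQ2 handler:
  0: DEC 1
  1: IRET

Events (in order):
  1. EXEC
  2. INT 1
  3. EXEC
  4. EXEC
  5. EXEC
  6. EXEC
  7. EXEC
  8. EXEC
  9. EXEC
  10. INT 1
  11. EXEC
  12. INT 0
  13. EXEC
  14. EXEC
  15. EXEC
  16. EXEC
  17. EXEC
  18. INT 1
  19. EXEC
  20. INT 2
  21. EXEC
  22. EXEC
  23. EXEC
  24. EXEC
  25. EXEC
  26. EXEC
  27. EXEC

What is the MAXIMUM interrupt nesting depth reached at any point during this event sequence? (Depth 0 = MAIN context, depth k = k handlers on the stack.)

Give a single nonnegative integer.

Event 1 (EXEC): [MAIN] PC=0: INC 3 -> ACC=3 [depth=0]
Event 2 (INT 1): INT 1 arrives: push (MAIN, PC=1), enter IRQ1 at PC=0 (depth now 1) [depth=1]
Event 3 (EXEC): [IRQ1] PC=0: INC 3 -> ACC=6 [depth=1]
Event 4 (EXEC): [IRQ1] PC=1: DEC 1 -> ACC=5 [depth=1]
Event 5 (EXEC): [IRQ1] PC=2: INC 2 -> ACC=7 [depth=1]
Event 6 (EXEC): [IRQ1] PC=3: IRET -> resume MAIN at PC=1 (depth now 0) [depth=0]
Event 7 (EXEC): [MAIN] PC=1: INC 2 -> ACC=9 [depth=0]
Event 8 (EXEC): [MAIN] PC=2: INC 2 -> ACC=11 [depth=0]
Event 9 (EXEC): [MAIN] PC=3: NOP [depth=0]
Event 10 (INT 1): INT 1 arrives: push (MAIN, PC=4), enter IRQ1 at PC=0 (depth now 1) [depth=1]
Event 11 (EXEC): [IRQ1] PC=0: INC 3 -> ACC=14 [depth=1]
Event 12 (INT 0): INT 0 arrives: push (IRQ1, PC=1), enter IRQ0 at PC=0 (depth now 2) [depth=2]
Event 13 (EXEC): [IRQ0] PC=0: DEC 1 -> ACC=13 [depth=2]
Event 14 (EXEC): [IRQ0] PC=1: IRET -> resume IRQ1 at PC=1 (depth now 1) [depth=1]
Event 15 (EXEC): [IRQ1] PC=1: DEC 1 -> ACC=12 [depth=1]
Event 16 (EXEC): [IRQ1] PC=2: INC 2 -> ACC=14 [depth=1]
Event 17 (EXEC): [IRQ1] PC=3: IRET -> resume MAIN at PC=4 (depth now 0) [depth=0]
Event 18 (INT 1): INT 1 arrives: push (MAIN, PC=4), enter IRQ1 at PC=0 (depth now 1) [depth=1]
Event 19 (EXEC): [IRQ1] PC=0: INC 3 -> ACC=17 [depth=1]
Event 20 (INT 2): INT 2 arrives: push (IRQ1, PC=1), enter IRQ2 at PC=0 (depth now 2) [depth=2]
Event 21 (EXEC): [IRQ2] PC=0: DEC 1 -> ACC=16 [depth=2]
Event 22 (EXEC): [IRQ2] PC=1: IRET -> resume IRQ1 at PC=1 (depth now 1) [depth=1]
Event 23 (EXEC): [IRQ1] PC=1: DEC 1 -> ACC=15 [depth=1]
Event 24 (EXEC): [IRQ1] PC=2: INC 2 -> ACC=17 [depth=1]
Event 25 (EXEC): [IRQ1] PC=3: IRET -> resume MAIN at PC=4 (depth now 0) [depth=0]
Event 26 (EXEC): [MAIN] PC=4: DEC 1 -> ACC=16 [depth=0]
Event 27 (EXEC): [MAIN] PC=5: HALT [depth=0]
Max depth observed: 2

Answer: 2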